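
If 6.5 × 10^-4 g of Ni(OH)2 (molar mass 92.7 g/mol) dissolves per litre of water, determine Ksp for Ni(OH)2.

Molar solubility s = (6.5 × 10^-4 g/L) / (92.7 g/mol) = 7.01 × 10^-6 M.
Ni(OH)2(s) ⇌ Ni^2+(aq) + 2 OH^-(aq)
With molar solubility s: [Ni^2+] = s, [OH^-] = 2s.
Ksp = [Ni^2+][OH^-]^2
Ksp = s(2s)^2 = 4s^3
With s = 7.01 x 10^-6: Ksp = 1.4 × 10^-15

Ksp ≈ 1.4 x 10^-15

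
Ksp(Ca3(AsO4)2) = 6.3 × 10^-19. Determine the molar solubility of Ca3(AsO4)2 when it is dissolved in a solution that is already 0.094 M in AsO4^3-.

Ca3(AsO4)2(s) ⇌ 3 Ca^2+(aq) + 2 AsO4^3-(aq)
Ksp = [Ca^2+]^3[AsO4^3-]^2
Let s = moles of Ca3(AsO4)2 that dissolve per litre. [Ca^2+] = 3s, [AsO4^3-] = 0.094 + 2s ≈ 0.094 (Ksp is small, so little additional dissolves).
Ksp ≈ (3s)^3 × (0.094)^2
s = 1.4 x 10^-6 M
Check: 2s = 2.8 × 10^-6 ≪ 0.094, so the approximation is valid.

s = 1.4 x 10^-6 M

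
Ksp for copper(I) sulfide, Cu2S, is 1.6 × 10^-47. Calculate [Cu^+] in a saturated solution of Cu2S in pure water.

Cu2S(s) ⇌ 2 Cu^+ + S^2-
Ksp = [Cu^+]^2[S^2-]
Let s = molar solubility. Then [Cu^+] = 2s and [S^2-] = s.
So Ksp = (2s)^2 × s = 4s^3
s^3 = 1.6 × 10^-47 / 4, so s = 1.59 x 10^-16 M
[Cu^+] = 2s = 3.2 x 10^-16 M

[Cu^+] = 3.2 × 10^-16 M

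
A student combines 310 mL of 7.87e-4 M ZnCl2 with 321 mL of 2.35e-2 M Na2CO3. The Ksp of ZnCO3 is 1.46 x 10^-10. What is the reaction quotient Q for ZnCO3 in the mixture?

Q ≈ 4.62 × 10^-6

Total volume = 310 + 321 = 631 mL.
[Zn^2+] = 7.87 × 10^-4 × (310/631) = 3.866 × 10^-4 M
[CO3^2-] = 2.35 × 10^-2 × (321/631) = 1.195 × 10^-2 M
ZnCO3(s) ⇌ Zn^2+(aq) + CO3^2-(aq), so Q = [Zn^2+][CO3^2-]
Q = (3.866 x 10^-4)(1.195 × 10^-2) = 4.62 × 10^-6
Q > Ksp, so ZnCO3 will precipitate.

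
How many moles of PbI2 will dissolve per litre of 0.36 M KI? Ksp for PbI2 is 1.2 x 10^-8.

PbI2(s) <=> Pb^2+(aq) + 2 I^-(aq)
Ksp = [Pb^2+][I^-]^2
If s mol/L dissolves here, [Pb^2+] = s, [I^-] = 0.36 + 2s ≈ 0.36 (Ksp is small, so little additional dissolves).
Ksp ≈ s × (0.36)^2
s = 9.3 × 10^-8 M
Check: 2s = 1.9 × 10^-7 ≪ 0.36, so the approximation is valid.

s = 9.3 × 10^-8 M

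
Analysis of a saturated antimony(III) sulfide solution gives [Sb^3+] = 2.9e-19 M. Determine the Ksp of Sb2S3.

6.9 x 10^-93

Sb2S3(s) ⇌ 2 Sb^3+ + 3 S^2-
Stoichiometry gives [S^2-] = (3/2)[Sb^3+] = 4.35 × 10^-19 M.
Ksp = [Sb^3+]^2[S^2-]^3
Ksp = (2.9 × 10^-19)^2 × (4.35 × 10^-19)^3 = 6.9 x 10^-93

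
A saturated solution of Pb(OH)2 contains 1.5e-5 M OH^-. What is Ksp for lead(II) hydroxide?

Ksp ≈ 1.7 × 10^-15

Pb(OH)2(s) ⇌ Pb^2+(aq) + 2 OH^-(aq)
Stoichiometry gives [Pb^2+] = (1/2)[OH^-] = 7.50 × 10^-6 M.
Ksp = [Pb^2+][OH^-]^2
Ksp = 7.50 x 10^-6 × (1.5 × 10^-5)^2 = 1.7 × 10^-15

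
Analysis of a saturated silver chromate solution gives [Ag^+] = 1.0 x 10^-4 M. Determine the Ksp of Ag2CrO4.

Ag2CrO4(s) <=> 2 Ag^+ + CrO4^2-
Stoichiometry gives [CrO4^2-] = (1/2)[Ag^+] = 5.00 × 10^-5 M.
Ksp = [Ag^+]^2[CrO4^2-]
Ksp = (1.0 × 10^-4)^2 × 5.00 × 10^-5 = 5.0 × 10^-13

Ksp = 5.0e-13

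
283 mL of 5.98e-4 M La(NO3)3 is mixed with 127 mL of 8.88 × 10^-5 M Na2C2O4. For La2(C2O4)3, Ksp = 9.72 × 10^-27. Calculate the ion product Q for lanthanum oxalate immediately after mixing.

3.55 x 10^-21

Total volume = 283 + 127 = 410 mL.
[La^3+] = 5.98 × 10^-4 × (283/410) = 4.128 × 10^-4 M
[C2O4^2-] = 8.88 x 10^-5 × (127/410) = 2.751 × 10^-5 M
La2(C2O4)3(s) ⇌ 2 La^3+ + 3 C2O4^2-, so Q = [La^3+]^2[C2O4^2-]^3
Q = (4.128 x 10^-4)^2(2.751 x 10^-5)^3 = 3.55 x 10^-21
Q > Ksp, so La2(C2O4)3 will precipitate.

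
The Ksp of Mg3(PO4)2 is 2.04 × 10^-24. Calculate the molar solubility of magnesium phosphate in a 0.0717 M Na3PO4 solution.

Mg3(PO4)2(s) ⇌ 3 Mg^2+ + 2 PO4^3-
Ksp = [Mg^2+]^3[PO4^3-]^2
If s mol/L dissolves here, [Mg^2+] = 3s, [PO4^3-] = 0.0717 + 2s ≈ 0.0717 (common-ion effect: PO4^3- is already 0.0717 M).
Ksp ≈ (3s)^3 × (0.0717)^2
s = 2.45 × 10^-8 M
Check: 2s = 4.9 × 10^-8 ≪ 0.0717, so the approximation is valid.

s = 2.45 × 10^-8 M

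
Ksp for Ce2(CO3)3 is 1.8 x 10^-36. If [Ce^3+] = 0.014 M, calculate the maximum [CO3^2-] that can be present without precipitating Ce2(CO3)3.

[CO3^2-] = 2.1e-11 M

Ce2(CO3)3(s) <=> 2 Ce^3+ + 3 CO3^2-
Ksp = [Ce^3+]^2[CO3^2-]^3
Precipitation begins when Q = Ksp. With [Ce^3+] = 0.014 M:
1.8 x 10^-36 = (0.014)^2 × [CO3^2-]^3
[CO3^2-] = (1.8 x 10^-36 / 1.96 × 10^-4)^(1/3) = 2.1 x 10^-11 M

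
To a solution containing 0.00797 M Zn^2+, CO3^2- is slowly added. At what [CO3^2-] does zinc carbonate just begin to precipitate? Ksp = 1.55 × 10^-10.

ZnCO3(s) <=> Zn^2+(aq) + CO3^2-(aq)
Ksp = [Zn^2+][CO3^2-]
Precipitation begins when Q = Ksp. With [Zn^2+] = 0.00797 M:
1.55 × 10^-10 = (0.00797) × [CO3^2-]
[CO3^2-] = (1.55 × 10^-10 / 7.97 x 10^-3) = 1.94 × 10^-8 M

[CO3^2-] = 1.94e-8 M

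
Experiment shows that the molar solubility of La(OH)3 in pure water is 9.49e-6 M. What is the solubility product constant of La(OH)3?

La(OH)3(s) ⇌ La^3+ + 3 OH^-
With molar solubility s: [La^3+] = s, [OH^-] = 3s.
Ksp = [La^3+][OH^-]^3
Substituting: Ksp = s(3s)^3 = 27s^4
With s = 9.49 × 10^-6: Ksp = 2.19 × 10^-19

Ksp ≈ 2.19 x 10^-19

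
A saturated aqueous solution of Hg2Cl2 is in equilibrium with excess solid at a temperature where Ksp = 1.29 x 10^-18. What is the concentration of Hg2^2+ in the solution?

Hg2Cl2(s) ⇌ Hg2^2+(aq) + 2 Cl^-(aq)
Ksp = [Hg2^2+][Cl^-]^2
With molar solubility s: [Hg2^2+] = s, [Cl^-] = 2s.
Ksp = s(2s)^2 = 4s^3
Solving, s = (1.29 x 10^-18/4)^(1/3) = 6.858 x 10^-7 M
[Hg2^2+] = s = 6.86 × 10^-7 M

[Hg2^2+] ≈ 6.86 × 10^-7 M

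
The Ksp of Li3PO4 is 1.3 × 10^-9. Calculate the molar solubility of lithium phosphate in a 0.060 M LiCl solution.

6.0 × 10^-6 M

Li3PO4(s) ⇌ 3 Li^+(aq) + PO4^3-(aq)
Ksp = [Li^+]^3[PO4^3-]
Let s = moles of Li3PO4 that dissolve per litre. [Li^+] = 0.060 + 3s ≈ 0.060, [PO4^3-] = s (since Li^+ from LiCl dominates).
Ksp ≈ (0.060)^3 × s
s = 6.0 x 10^-6 M
Check: 3s = 1.8 x 10^-5 ≪ 0.060, so the approximation is valid.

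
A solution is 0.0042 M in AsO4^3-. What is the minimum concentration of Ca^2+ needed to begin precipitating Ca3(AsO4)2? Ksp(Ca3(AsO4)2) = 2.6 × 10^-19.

[Ca^2+] = 2.5e-5 M

Ca3(AsO4)2(s) ⇌ 3 Ca^2+ + 2 AsO4^3-
Ksp = [Ca^2+]^3[AsO4^3-]^2
Precipitation begins when Q = Ksp. With [AsO4^3-] = 0.0042 M:
2.6 × 10^-19 = (0.0042)^2 × [Ca^2+]^3
[Ca^2+] = (2.6 × 10^-19 / 1.76 x 10^-5)^(1/3) = 2.5 x 10^-5 M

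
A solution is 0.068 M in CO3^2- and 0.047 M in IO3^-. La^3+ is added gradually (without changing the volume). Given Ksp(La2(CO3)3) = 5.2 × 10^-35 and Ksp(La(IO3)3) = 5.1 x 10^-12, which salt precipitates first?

La2(CO3)3

Precipitation of each salt starts when its ion product equals its Ksp.
For La2(CO3)3: 5.2 × 10^-35 = (0.068)^3 × [La^3+]^2  ⇒  [La^3+] = 4.1 x 10^-16 M.
For La(IO3)3: 5.1 x 10^-12 = (0.047)^3 × [La^3+]  ⇒  [La^3+] = 4.9 x 10^-8 M.
The salt with the lower threshold [La^3+] precipitates first: La2(CO3)3.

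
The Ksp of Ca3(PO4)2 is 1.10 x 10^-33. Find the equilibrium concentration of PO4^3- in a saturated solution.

[PO4^3-] ≈ 2.01 × 10^-7 M

Ca3(PO4)2(s) ⇌ 3 Ca^2+ + 2 PO4^3-
Ksp = [Ca^2+]^3[PO4^3-]^2
For each mole of Ca3(PO4)2 that dissolves: [Ca^2+] = 3s, [PO4^3-] = 2s.
Substituting: Ksp = (3s)^3(2s)^2 = 108s^5
s = (1.10 x 10^-33 / 108)^(1/5) = 1.004 × 10^-7 M
[PO4^3-] = 2s = 2.01 × 10^-7 M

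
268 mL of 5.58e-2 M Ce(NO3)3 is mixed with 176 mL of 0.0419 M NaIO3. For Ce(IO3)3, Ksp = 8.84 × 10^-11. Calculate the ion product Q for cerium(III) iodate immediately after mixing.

1.54 x 10^-7

Total volume = 268 + 176 = 444 mL.
[Ce^3+] = 5.58 x 10^-2 × (268/444) = 3.368 × 10^-2 M
[IO3^-] = 4.19 × 10^-2 × (176/444) = 1.661 × 10^-2 M
Ce(IO3)3(s) <=> Ce^3+ + 3 IO3^-, so Q = [Ce^3+][IO3^-]^3
Q = (3.368 × 10^-2)(1.661 x 10^-2)^3 = 1.54 × 10^-7
Q > Ksp, so Ce(IO3)3 will precipitate.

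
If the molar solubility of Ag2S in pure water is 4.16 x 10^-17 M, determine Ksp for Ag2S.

Ksp ≈ 2.88 × 10^-49

Ag2S(s) <=> 2 Ag^+(aq) + S^2-(aq)
For each mole of Ag2S that dissolves: [Ag^+] = 2s, [S^2-] = s.
Ksp = [Ag^+]^2[S^2-]
Substituting: Ksp = (2s)^2s = 4s^3
Ksp = 4 × (4.16 × 10^-17)^3 = 2.88 × 10^-49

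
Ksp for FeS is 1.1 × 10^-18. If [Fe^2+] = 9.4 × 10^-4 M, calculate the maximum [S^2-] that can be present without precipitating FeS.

[S^2-] = 1.2 × 10^-15 M

FeS(s) ⇌ Fe^2+(aq) + S^2-(aq)
Ksp = [Fe^2+][S^2-]
Precipitation begins when Q = Ksp. With [Fe^2+] = 9.4 × 10^-4 M:
1.1 × 10^-18 = (9.4 × 10^-4) × [S^2-]
[S^2-] = (1.1 × 10^-18 / 9.4 × 10^-4) = 1.2 x 10^-15 M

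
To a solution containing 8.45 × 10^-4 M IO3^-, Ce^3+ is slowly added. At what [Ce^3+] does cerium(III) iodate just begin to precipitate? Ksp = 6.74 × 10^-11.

Ce(IO3)3(s) ⇌ Ce^3+(aq) + 3 IO3^-(aq)
Ksp = [Ce^3+][IO3^-]^3
Precipitation begins when Q = Ksp. With [IO3^-] = 8.45 × 10^-4 M:
6.74 × 10^-11 = (8.45 × 10^-4)^3 × [Ce^3+]
[Ce^3+] = (6.74 × 10^-11 / 6.034 × 10^-10) = 1.12 × 10^-1 M

1.12e-1 M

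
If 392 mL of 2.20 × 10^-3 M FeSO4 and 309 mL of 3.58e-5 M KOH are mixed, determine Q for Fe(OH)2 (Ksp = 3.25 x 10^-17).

Total volume = 392 + 309 = 701 mL.
[Fe^2+] = 2.20 × 10^-3 × (392/701) = 1.230 x 10^-3 M
[OH^-] = 3.58 x 10^-5 × (309/701) = 1.578 × 10^-5 M
Fe(OH)2(s) <=> Fe^2+(aq) + 2 OH^-(aq), so Q = [Fe^2+][OH^-]^2
Q = (1.230 × 10^-3)(1.578 × 10^-5)^2 = 3.06 x 10^-13
Q > Ksp, so Fe(OH)2 will precipitate.

Q = 3.06 × 10^-13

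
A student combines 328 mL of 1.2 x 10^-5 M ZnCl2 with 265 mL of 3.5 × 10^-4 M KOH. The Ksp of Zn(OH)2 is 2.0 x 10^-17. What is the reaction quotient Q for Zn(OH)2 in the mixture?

Q = 1.6e-13

Total volume = 328 + 265 = 593 mL.
[Zn^2+] = 1.2 x 10^-5 × (328/593) = 6.64 x 10^-6 M
[OH^-] = 3.5 x 10^-4 × (265/593) = 1.56 x 10^-4 M
Zn(OH)2(s) ⇌ Zn^2+ + 2 OH^-, so Q = [Zn^2+][OH^-]^2
Q = (6.64 × 10^-6)(1.56 × 10^-4)^2 = 1.6 x 10^-13
Q > Ksp, so Zn(OH)2 will precipitate.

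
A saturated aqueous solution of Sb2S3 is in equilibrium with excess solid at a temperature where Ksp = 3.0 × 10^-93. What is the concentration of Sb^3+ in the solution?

[Sb^3+] ≈ 2.5 × 10^-19 M

Sb2S3(s) ⇌ 2 Sb^3+ + 3 S^2-
Ksp = [Sb^3+]^2[S^2-]^3
With molar solubility s: [Sb^3+] = 2s, [S^2-] = 3s.
Substituting: Ksp = (2s)^2(3s)^3 = 108s^5
Solving, s = (3.0 × 10^-93/108)^(1/5) = 1.23 x 10^-19 M
[Sb^3+] = 2s = 2.5 × 10^-19 M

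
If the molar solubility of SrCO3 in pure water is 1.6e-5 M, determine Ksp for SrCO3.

Ksp ≈ 2.6 x 10^-10

SrCO3(s) ⇌ Sr^2+(aq) + CO3^2-(aq)
With molar solubility s: [Sr^2+] = s, [CO3^2-] = s.
Ksp = [Sr^2+][CO3^2-]
Ksp = s^2
With s = 1.6 × 10^-5: Ksp = 2.6 × 10^-10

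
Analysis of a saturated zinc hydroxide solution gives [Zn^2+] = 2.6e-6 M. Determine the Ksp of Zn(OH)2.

7.0e-17

Zn(OH)2(s) ⇌ Zn^2+ + 2 OH^-
Stoichiometry gives [OH^-] = (2/1)[Zn^2+] = 5.20 × 10^-6 M.
Ksp = [Zn^2+][OH^-]^2
Ksp = 2.6 × 10^-6 × (5.20 × 10^-6)^2 = 7.0 × 10^-17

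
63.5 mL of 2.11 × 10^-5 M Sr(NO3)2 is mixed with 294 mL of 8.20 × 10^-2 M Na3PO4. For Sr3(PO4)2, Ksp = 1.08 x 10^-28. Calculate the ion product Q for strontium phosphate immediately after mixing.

Total volume = 63.5 + 294 = 357.5 mL.
[Sr^2+] = 2.11 × 10^-5 × (63.5/357.5) = 3.748 x 10^-6 M
[PO4^3-] = 8.20 × 10^-2 × (294/357.5) = 6.743 × 10^-2 M
Sr3(PO4)2(s) ⇌ 3 Sr^2+ + 2 PO4^3-, so Q = [Sr^2+]^3[PO4^3-]^2
Q = (3.748 × 10^-6)^3(6.743 × 10^-2)^2 = 2.39 × 10^-19
Q > Ksp, so Sr3(PO4)2 will precipitate.

Q = 2.39 × 10^-19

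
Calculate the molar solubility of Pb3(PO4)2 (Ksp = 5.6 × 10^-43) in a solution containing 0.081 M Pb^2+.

s = 1.6 x 10^-20 M

Pb3(PO4)2(s) ⇌ 3 Pb^2+(aq) + 2 PO4^3-(aq)
Ksp = [Pb^2+]^3[PO4^3-]^2
If s mol/L dissolves here, [Pb^2+] = 0.081 + 3s ≈ 0.081, [PO4^3-] = 2s (Ksp is small, so little additional dissolves).
Ksp ≈ (0.081)^3 × (2s)^2
s = 1.6 x 10^-20 M
Check: 3s = 4.9 × 10^-20 ≪ 0.081, so the approximation is valid.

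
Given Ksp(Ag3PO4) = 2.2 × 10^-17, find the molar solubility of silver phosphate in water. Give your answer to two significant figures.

3.0e-5 M

Ag3PO4(s) ⇌ 3 Ag^+ + PO4^3-
Ksp = [Ag^+]^3[PO4^3-]
For each mole of Ag3PO4 that dissolves: [Ag^+] = 3s, [PO4^3-] = s.
So Ksp = (3s)^3 × s = 27s^4
Solving, s = (2.2 × 10^-17/27)^(1/4) = 3.0 x 10^-5 M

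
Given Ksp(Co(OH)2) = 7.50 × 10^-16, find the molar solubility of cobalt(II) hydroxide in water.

Co(OH)2(s) ⇌ Co^2+(aq) + 2 OH^-(aq)
Ksp = [Co^2+][OH^-]^2
With molar solubility s: [Co^2+] = s, [OH^-] = 2s.
So Ksp = s × (2s)^2 = 4s^3
Solving, s = (7.50 × 10^-16/4)^(1/3) = 5.72 × 10^-6 M

s ≈ 5.72 × 10^-6 M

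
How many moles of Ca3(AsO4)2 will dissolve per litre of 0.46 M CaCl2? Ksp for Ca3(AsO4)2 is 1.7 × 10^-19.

Ca3(AsO4)2(s) <=> 3 Ca^2+(aq) + 2 AsO4^3-(aq)
Ksp = [Ca^2+]^3[AsO4^3-]^2
If s mol/L dissolves here, [Ca^2+] = 0.46 + 3s ≈ 0.46, [AsO4^3-] = 2s (since Ca^2+ from CaCl2 dominates).
Ksp ≈ (0.46)^3 × (2s)^2
s = 6.6 × 10^-10 M
Check: 3s = 2.0 x 10^-9 ≪ 0.46, so the approximation is valid.

s ≈ 6.6 × 10^-10 M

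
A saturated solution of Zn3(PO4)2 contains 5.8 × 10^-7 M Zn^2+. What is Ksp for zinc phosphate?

Zn3(PO4)2(s) <=> 3 Zn^2+(aq) + 2 PO4^3-(aq)
Stoichiometry gives [PO4^3-] = (2/3)[Zn^2+] = 3.87 × 10^-7 M.
Ksp = [Zn^2+]^3[PO4^3-]^2
Ksp = (5.8 × 10^-7)^3 × (3.87 × 10^-7)^2 = 2.9 × 10^-32

2.9e-32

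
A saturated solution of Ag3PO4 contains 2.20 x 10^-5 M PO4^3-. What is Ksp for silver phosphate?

Ksp = 6.32e-18

Ag3PO4(s) ⇌ 3 Ag^+(aq) + PO4^3-(aq)
Stoichiometry gives [Ag^+] = (3/1)[PO4^3-] = 6.600 x 10^-5 M.
Ksp = [Ag^+]^3[PO4^3-]
Ksp = (6.600 × 10^-5)^3 × 2.20 x 10^-5 = 6.32 x 10^-18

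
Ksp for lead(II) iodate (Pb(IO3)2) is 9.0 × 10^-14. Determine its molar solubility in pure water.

Pb(IO3)2(s) <=> Pb^2+(aq) + 2 IO3^-(aq)
Ksp = [Pb^2+][IO3^-]^2
With molar solubility s: [Pb^2+] = s, [IO3^-] = 2s.
Ksp = s(2s)^2 = 4s^3
s^3 = 9.0 × 10^-14 / 4, so s = 2.8 x 10^-5 M

2.8 × 10^-5 M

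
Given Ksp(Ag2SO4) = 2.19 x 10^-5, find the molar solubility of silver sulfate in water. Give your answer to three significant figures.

0.0176 M

Ag2SO4(s) ⇌ 2 Ag^+(aq) + SO4^2-(aq)
Ksp = [Ag^+]^2[SO4^2-]
If s mol/L of Ag2SO4 dissolves, [Ag^+] = 2s and [SO4^2-] = s.
Ksp = (2s)^2s = 4s^3
s^3 = 2.19 x 10^-5 / 4, so s = 1.76 × 10^-2 M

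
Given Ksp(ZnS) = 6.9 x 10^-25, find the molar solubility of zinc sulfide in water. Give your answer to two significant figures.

8.3 × 10^-13 M

ZnS(s) <=> Zn^2+(aq) + S^2-(aq)
Ksp = [Zn^2+][S^2-]
If s mol/L of ZnS dissolves, [Zn^2+] = s and [S^2-] = s.
Ksp = s^2
s = (6.9 x 10^-25)^(1/2) = 8.3 x 10^-13 M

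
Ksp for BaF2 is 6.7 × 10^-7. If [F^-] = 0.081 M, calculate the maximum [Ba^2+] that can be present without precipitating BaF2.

[Ba^2+] = 1.0 × 10^-4 M

BaF2(s) ⇌ Ba^2+ + 2 F^-
Ksp = [Ba^2+][F^-]^2
Precipitation begins when Q = Ksp. With [F^-] = 0.081 M:
6.7 × 10^-7 = (0.081)^2 × [Ba^2+]
[Ba^2+] = (6.7 × 10^-7 / 6.56 x 10^-3) = 1.0 × 10^-4 M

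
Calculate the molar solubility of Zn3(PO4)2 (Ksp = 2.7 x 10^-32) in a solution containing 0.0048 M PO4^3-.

Zn3(PO4)2(s) ⇌ 3 Zn^2+ + 2 PO4^3-
Ksp = [Zn^2+]^3[PO4^3-]^2
If s mol/L dissolves here, [Zn^2+] = 3s, [PO4^3-] = 0.0048 + 2s ≈ 0.0048 (common-ion effect: PO4^3- is already 0.0048 M).
Ksp ≈ (3s)^3 × (0.0048)^2
s = 3.5 × 10^-10 M
Check: 2s = 7.0 × 10^-10 ≪ 0.0048, so the approximation is valid.

s ≈ 3.5 × 10^-10 M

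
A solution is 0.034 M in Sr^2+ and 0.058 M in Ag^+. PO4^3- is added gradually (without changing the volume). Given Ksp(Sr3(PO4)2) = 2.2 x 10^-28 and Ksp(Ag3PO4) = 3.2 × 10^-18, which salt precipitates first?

Precipitation of each salt starts when its ion product equals its Ksp.
For Sr3(PO4)2: 2.2 x 10^-28 = (0.034)^3 × [PO4^3-]^2  ⇒  [PO4^3-] = 2.4 x 10^-12 M.
For Ag3PO4: 3.2 × 10^-18 = (0.058)^3 × [PO4^3-]  ⇒  [PO4^3-] = 1.6 × 10^-14 M.
The salt with the lower threshold [PO4^3-] precipitates first: Ag3PO4.

Ag3PO4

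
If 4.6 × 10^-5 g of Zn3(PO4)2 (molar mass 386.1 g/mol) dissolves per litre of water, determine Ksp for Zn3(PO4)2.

Molar solubility s = (4.6 x 10^-5 g/L) / (386.1 g/mol) = 1.19 × 10^-7 M.
Zn3(PO4)2(s) <=> 3 Zn^2+ + 2 PO4^3-
For each mole of Zn3(PO4)2 that dissolves: [Zn^2+] = 3s, [PO4^3-] = 2s.
Ksp = [Zn^2+]^3[PO4^3-]^2
Substituting: Ksp = (3s)^3(2s)^2 = 108s^5
With s = 1.19 x 10^-7: Ksp = 2.6 × 10^-33

Ksp ≈ 2.6 x 10^-33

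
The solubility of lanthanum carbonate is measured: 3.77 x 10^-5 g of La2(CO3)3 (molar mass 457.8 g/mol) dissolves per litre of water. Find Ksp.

Ksp ≈ 4.09e-34

Molar solubility s = (3.77 × 10^-5 g/L) / (457.8 g/mol) = 8.235 × 10^-8 M.
La2(CO3)3(s) <=> 2 La^3+(aq) + 3 CO3^2-(aq)
For each mole of La2(CO3)3 that dissolves: [La^3+] = 2s, [CO3^2-] = 3s.
Ksp = [La^3+]^2[CO3^2-]^3
Substituting: Ksp = (2s)^2(3s)^3 = 108s^5
With s = 8.235 × 10^-8: Ksp = 4.09 x 10^-34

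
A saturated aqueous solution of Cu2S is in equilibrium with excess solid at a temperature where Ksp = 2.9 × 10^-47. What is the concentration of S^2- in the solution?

1.9 x 10^-16 M

Cu2S(s) ⇌ 2 Cu^+(aq) + S^2-(aq)
Ksp = [Cu^+]^2[S^2-]
With molar solubility s: [Cu^+] = 2s, [S^2-] = s.
Ksp = (2s)^2s = 4s^3
s = (2.9 × 10^-47 / 4)^(1/3) = 1.94 × 10^-16 M
[S^2-] = s = 1.9 × 10^-16 M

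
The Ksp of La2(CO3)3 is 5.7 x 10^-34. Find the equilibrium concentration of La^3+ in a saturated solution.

[La^3+] = 1.8 × 10^-7 M

La2(CO3)3(s) <=> 2 La^3+ + 3 CO3^2-
Ksp = [La^3+]^2[CO3^2-]^3
Let s = molar solubility. Then [La^3+] = 2s and [CO3^2-] = 3s.
So Ksp = (2s)^2 × (3s)^3 = 108s^5
Solving, s = (5.7 x 10^-34/108)^(1/5) = 8.80 x 10^-8 M
[La^3+] = 2s = 1.8 x 10^-7 M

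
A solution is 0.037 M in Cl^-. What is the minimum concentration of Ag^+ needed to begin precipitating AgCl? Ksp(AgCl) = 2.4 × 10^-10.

[Ag^+] = 6.5 × 10^-9 M

AgCl(s) ⇌ Ag^+ + Cl^-
Ksp = [Ag^+][Cl^-]
Precipitation begins when Q = Ksp. With [Cl^-] = 0.037 M:
2.4 × 10^-10 = (0.037) × [Ag^+]
[Ag^+] = (2.4 × 10^-10 / 3.7 x 10^-2) = 6.5 × 10^-9 M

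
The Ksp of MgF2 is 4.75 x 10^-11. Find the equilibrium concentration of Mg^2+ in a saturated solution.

MgF2(s) <=> Mg^2+ + 2 F^-
Ksp = [Mg^2+][F^-]^2
With molar solubility s: [Mg^2+] = s, [F^-] = 2s.
Ksp = s(2s)^2 = 4s^3
s = (4.75 x 10^-11 / 4)^(1/3) = 2.281 x 10^-4 M
[Mg^2+] = s = 2.28 × 10^-4 M

[Mg^2+] ≈ 2.28 × 10^-4 M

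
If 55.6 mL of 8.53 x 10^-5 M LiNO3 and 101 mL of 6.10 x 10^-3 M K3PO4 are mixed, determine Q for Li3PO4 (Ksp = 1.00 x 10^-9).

Q = 1.09e-16

Total volume = 55.6 + 101 = 156.6 mL.
[Li^+] = 8.53 x 10^-5 × (55.6/156.6) = 3.029 × 10^-5 M
[PO4^3-] = 6.10 × 10^-3 × (101/156.6) = 3.934 × 10^-3 M
Li3PO4(s) ⇌ 3 Li^+(aq) + PO4^3-(aq), so Q = [Li^+]^3[PO4^3-]
Q = (3.029 × 10^-5)^3(3.934 × 10^-3) = 1.09 × 10^-16
Q < Ksp, so no precipitate of Li3PO4 forms.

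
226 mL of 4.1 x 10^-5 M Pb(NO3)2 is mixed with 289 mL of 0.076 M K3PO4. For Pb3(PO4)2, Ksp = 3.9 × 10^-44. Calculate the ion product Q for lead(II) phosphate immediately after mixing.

Q = 1.1e-17

Total volume = 226 + 289 = 515 mL.
[Pb^2+] = 4.1 × 10^-5 × (226/515) = 1.80 × 10^-5 M
[PO4^3-] = 7.6 × 10^-2 × (289/515) = 4.26 × 10^-2 M
Pb3(PO4)2(s) ⇌ 3 Pb^2+ + 2 PO4^3-, so Q = [Pb^2+]^3[PO4^3-]^2
Q = (1.80 x 10^-5)^3(4.26 x 10^-2)^2 = 1.1 x 10^-17
Q > Ksp, so Pb3(PO4)2 will precipitate.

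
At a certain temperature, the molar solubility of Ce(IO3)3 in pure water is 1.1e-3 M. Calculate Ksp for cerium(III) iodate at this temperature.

Ce(IO3)3(s) ⇌ Ce^3+ + 3 IO3^-
With molar solubility s: [Ce^3+] = s, [IO3^-] = 3s.
Ksp = [Ce^3+][IO3^-]^3
Substituting: Ksp = s(3s)^3 = 27s^4
With s = 1.1 × 10^-3: Ksp = 4.0 × 10^-11

Ksp = 4.0 × 10^-11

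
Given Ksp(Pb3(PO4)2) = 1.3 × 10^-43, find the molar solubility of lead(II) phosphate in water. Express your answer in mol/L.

Pb3(PO4)2(s) ⇌ 3 Pb^2+ + 2 PO4^3-
Ksp = [Pb^2+]^3[PO4^3-]^2
Let s = molar solubility. Then [Pb^2+] = 3s and [PO4^3-] = 2s.
Substituting: Ksp = (3s)^3(2s)^2 = 108s^5
s^5 = 1.3 × 10^-43 / 108, so s = 1.0 × 10^-9 M

s ≈ 1.0 × 10^-9 M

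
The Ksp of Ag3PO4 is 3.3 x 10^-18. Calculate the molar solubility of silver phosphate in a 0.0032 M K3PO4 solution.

Ag3PO4(s) ⇌ 3 Ag^+ + PO4^3-
Ksp = [Ag^+]^3[PO4^3-]
Let s be the molar solubility in this solution. [Ag^+] = 3s, [PO4^3-] = 0.0032 + s ≈ 0.0032 (Ksp is small, so little additional dissolves).
Ksp ≈ (3s)^3 × 0.0032
s = 3.4 x 10^-6 M
Check: s = 3.4 x 10^-6 ≪ 0.0032, so the approximation is valid.

s ≈ 3.4 x 10^-6 M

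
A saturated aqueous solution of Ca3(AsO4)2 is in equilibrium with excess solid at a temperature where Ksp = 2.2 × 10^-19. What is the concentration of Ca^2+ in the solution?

Ca3(AsO4)2(s) ⇌ 3 Ca^2+(aq) + 2 AsO4^3-(aq)
Ksp = [Ca^2+]^3[AsO4^3-]^2
If s mol/L of Ca3(AsO4)2 dissolves, [Ca^2+] = 3s and [AsO4^3-] = 2s.
Substituting: Ksp = (3s)^3(2s)^2 = 108s^5
s^5 = 2.2 × 10^-19 / 108, so s = 7.27 × 10^-5 M
[Ca^2+] = 3s = 2.2 × 10^-4 M

2.2 × 10^-4 M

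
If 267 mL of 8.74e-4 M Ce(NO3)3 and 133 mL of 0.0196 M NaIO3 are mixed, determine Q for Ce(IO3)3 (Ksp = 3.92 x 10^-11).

1.61 × 10^-10

Total volume = 267 + 133 = 400 mL.
[Ce^3+] = 8.74 × 10^-4 × (267/400) = 5.834 x 10^-4 M
[IO3^-] = 1.96 × 10^-2 × (133/400) = 6.517 × 10^-3 M
Ce(IO3)3(s) ⇌ Ce^3+ + 3 IO3^-, so Q = [Ce^3+][IO3^-]^3
Q = (5.834 × 10^-4)(6.517 × 10^-3)^3 = 1.61 x 10^-10
Q > Ksp, so Ce(IO3)3 will precipitate.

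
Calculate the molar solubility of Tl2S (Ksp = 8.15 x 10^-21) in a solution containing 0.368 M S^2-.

Tl2S(s) <=> 2 Tl^+(aq) + S^2-(aq)
Ksp = [Tl^+]^2[S^2-]
Let s = moles of Tl2S that dissolve per litre. [Tl^+] = 2s, [S^2-] = 0.368 + s ≈ 0.368 (Ksp is small, so little additional dissolves).
Ksp ≈ (2s)^2 × 0.368
s = 7.44 x 10^-11 M
Check: s = 7.4 × 10^-11 ≪ 0.368, so the approximation is valid.

s ≈ 7.44 × 10^-11 M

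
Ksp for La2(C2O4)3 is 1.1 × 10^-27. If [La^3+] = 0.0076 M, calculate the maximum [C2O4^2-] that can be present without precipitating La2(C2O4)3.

[C2O4^2-] ≈ 2.7 × 10^-8 M

La2(C2O4)3(s) ⇌ 2 La^3+(aq) + 3 C2O4^2-(aq)
Ksp = [La^3+]^2[C2O4^2-]^3
Precipitation begins when Q = Ksp. With [La^3+] = 0.0076 M:
1.1 × 10^-27 = (0.0076)^2 × [C2O4^2-]^3
[C2O4^2-] = (1.1 × 10^-27 / 5.78 × 10^-5)^(1/3) = 2.7 × 10^-8 M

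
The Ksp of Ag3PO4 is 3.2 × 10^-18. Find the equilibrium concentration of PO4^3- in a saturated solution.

[PO4^3-] ≈ 1.9 × 10^-5 M

Ag3PO4(s) ⇌ 3 Ag^+(aq) + PO4^3-(aq)
Ksp = [Ag^+]^3[PO4^3-]
For each mole of Ag3PO4 that dissolves: [Ag^+] = 3s, [PO4^3-] = s.
So Ksp = (3s)^3 × s = 27s^4
s = (3.2 × 10^-18 / 27)^(1/4) = 1.86 x 10^-5 M
[PO4^3-] = s = 1.9 x 10^-5 M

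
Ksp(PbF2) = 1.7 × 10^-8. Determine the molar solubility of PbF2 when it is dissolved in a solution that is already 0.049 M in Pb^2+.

s = 2.9e-4 M

PbF2(s) ⇌ Pb^2+(aq) + 2 F^-(aq)
Ksp = [Pb^2+][F^-]^2
If s mol/L dissolves here, [Pb^2+] = 0.049 + s ≈ 0.049, [F^-] = 2s (Ksp is small, so little additional dissolves).
Ksp ≈ 0.049 × (2s)^2
s = 2.9 × 10^-4 M
Check: s = 2.9 x 10^-4 ≪ 0.049, so the approximation is valid.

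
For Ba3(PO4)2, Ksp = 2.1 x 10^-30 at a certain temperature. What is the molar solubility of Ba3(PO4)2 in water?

s ≈ 4.5 x 10^-7 M

Ba3(PO4)2(s) ⇌ 3 Ba^2+(aq) + 2 PO4^3-(aq)
Ksp = [Ba^2+]^3[PO4^3-]^2
If s mol/L of Ba3(PO4)2 dissolves, [Ba^2+] = 3s and [PO4^3-] = 2s.
So Ksp = (3s)^3 × (2s)^2 = 108s^5
s^5 = 2.1 x 10^-30 / 108, so s = 4.5 x 10^-7 M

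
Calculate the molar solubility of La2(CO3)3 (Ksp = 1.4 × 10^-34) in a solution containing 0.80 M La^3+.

La2(CO3)3(s) <=> 2 La^3+(aq) + 3 CO3^2-(aq)
Ksp = [La^3+]^2[CO3^2-]^3
Let s = moles of La2(CO3)3 that dissolve per litre. [La^3+] = 0.80 + 2s ≈ 0.80, [CO3^2-] = 3s (common-ion effect: La^3+ is already 0.80 M).
Ksp ≈ (0.80)^2 × (3s)^3
s = 2.0 × 10^-12 M
Check: 2s = 4.0 × 10^-12 ≪ 0.80, so the approximation is valid.

s ≈ 2.0 x 10^-12 M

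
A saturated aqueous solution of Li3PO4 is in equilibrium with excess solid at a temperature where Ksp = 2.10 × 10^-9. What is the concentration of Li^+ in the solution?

[Li^+] ≈ 8.91 × 10^-3 M

Li3PO4(s) <=> 3 Li^+ + PO4^3-
Ksp = [Li^+]^3[PO4^3-]
For each mole of Li3PO4 that dissolves: [Li^+] = 3s, [PO4^3-] = s.
Ksp = (3s)^3s = 27s^4
s = (2.10 × 10^-9 / 27)^(1/4) = 2.970 × 10^-3 M
[Li^+] = 3s = 8.91 × 10^-3 M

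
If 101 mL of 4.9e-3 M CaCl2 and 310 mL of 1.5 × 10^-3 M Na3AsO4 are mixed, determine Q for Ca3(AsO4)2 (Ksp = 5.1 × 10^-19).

Q = 2.2e-15

Total volume = 101 + 310 = 411 mL.
[Ca^2+] = 4.9 × 10^-3 × (101/411) = 1.20 × 10^-3 M
[AsO4^3-] = 1.5 x 10^-3 × (310/411) = 1.13 × 10^-3 M
Ca3(AsO4)2(s) ⇌ 3 Ca^2+(aq) + 2 AsO4^3-(aq), so Q = [Ca^2+]^3[AsO4^3-]^2
Q = (1.20 x 10^-3)^3(1.13 × 10^-3)^2 = 2.2 x 10^-15
Q > Ksp, so Ca3(AsO4)2 will precipitate.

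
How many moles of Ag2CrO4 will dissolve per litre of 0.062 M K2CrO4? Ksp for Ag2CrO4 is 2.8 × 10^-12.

s ≈ 3.4 x 10^-6 M

Ag2CrO4(s) <=> 2 Ag^+(aq) + CrO4^2-(aq)
Ksp = [Ag^+]^2[CrO4^2-]
Let s = moles of Ag2CrO4 that dissolve per litre. [Ag^+] = 2s, [CrO4^2-] = 0.062 + s ≈ 0.062 (common-ion effect: CrO4^2- is already 0.062 M).
Ksp ≈ (2s)^2 × 0.062
s = 3.4 × 10^-6 M
Check: s = 3.4 × 10^-6 ≪ 0.062, so the approximation is valid.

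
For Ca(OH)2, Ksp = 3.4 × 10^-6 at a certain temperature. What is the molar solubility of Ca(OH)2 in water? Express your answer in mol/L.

Ca(OH)2(s) ⇌ Ca^2+(aq) + 2 OH^-(aq)
Ksp = [Ca^2+][OH^-]^2
Let s = molar solubility. Then [Ca^2+] = s and [OH^-] = 2s.
So Ksp = s × (2s)^2 = 4s^3
s = (3.4 × 10^-6 / 4)^(1/3) = 9.5 × 10^-3 M

9.5 × 10^-3 M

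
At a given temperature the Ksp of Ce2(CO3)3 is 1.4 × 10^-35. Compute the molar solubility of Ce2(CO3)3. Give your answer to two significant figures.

Ce2(CO3)3(s) ⇌ 2 Ce^3+ + 3 CO3^2-
Ksp = [Ce^3+]^2[CO3^2-]^3
If s mol/L of Ce2(CO3)3 dissolves, [Ce^3+] = 2s and [CO3^2-] = 3s.
Substituting: Ksp = (2s)^2(3s)^3 = 108s^5
Solving, s = (1.4 × 10^-35/108)^(1/5) = 4.2 × 10^-8 M

s = 4.2 × 10^-8 M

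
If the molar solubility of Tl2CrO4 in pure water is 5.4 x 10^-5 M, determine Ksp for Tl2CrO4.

Ksp = 6.3 × 10^-13

Tl2CrO4(s) ⇌ 2 Tl^+(aq) + CrO4^2-(aq)
With molar solubility s: [Tl^+] = 2s, [CrO4^2-] = s.
Ksp = [Tl^+]^2[CrO4^2-]
So Ksp = (2s)^2 × s = 4s^3
Ksp = 4 × (5.4 × 10^-5)^3 = 6.3 x 10^-13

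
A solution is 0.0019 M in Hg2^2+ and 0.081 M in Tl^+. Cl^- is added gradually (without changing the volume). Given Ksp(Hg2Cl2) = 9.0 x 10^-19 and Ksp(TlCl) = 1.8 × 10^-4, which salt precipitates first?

Precipitation of each salt starts when its ion product equals its Ksp.
For Hg2Cl2: 9.0 x 10^-19 = 0.0019 × [Cl^-]^2  ⇒  [Cl^-] = 2.2 × 10^-8 M.
For TlCl: 1.8 × 10^-4 = 0.081 × [Cl^-]  ⇒  [Cl^-] = 2.2 x 10^-3 M.
The salt with the lower threshold [Cl^-] precipitates first: Hg2Cl2.

Hg2Cl2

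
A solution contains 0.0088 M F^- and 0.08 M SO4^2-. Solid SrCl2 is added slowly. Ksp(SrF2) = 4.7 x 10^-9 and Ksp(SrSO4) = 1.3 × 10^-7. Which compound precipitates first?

SrSO4

Precipitation of each salt starts when its ion product equals its Ksp.
For SrF2: 4.7 x 10^-9 = (0.0088)^2 × [Sr^2+]  ⇒  [Sr^2+] = 6.1 × 10^-5 M.
For SrSO4: 1.3 × 10^-7 = 0.08 × [Sr^2+]  ⇒  [Sr^2+] = 1.6 × 10^-6 M.
The salt with the lower threshold [Sr^2+] precipitates first: SrSO4.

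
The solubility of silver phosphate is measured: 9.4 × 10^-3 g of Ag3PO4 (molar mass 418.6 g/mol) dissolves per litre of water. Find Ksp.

Ksp ≈ 6.9e-18

Molar solubility s = (9.4 × 10^-3 g/L) / (418.6 g/mol) = 2.25 × 10^-5 M.
Ag3PO4(s) <=> 3 Ag^+(aq) + PO4^3-(aq)
Let s = molar solubility. Then [Ag^+] = 3s and [PO4^3-] = s.
Ksp = [Ag^+]^3[PO4^3-]
Ksp = (3s)^3s = 27s^4
With s = 2.25 × 10^-5: Ksp = 6.9 × 10^-18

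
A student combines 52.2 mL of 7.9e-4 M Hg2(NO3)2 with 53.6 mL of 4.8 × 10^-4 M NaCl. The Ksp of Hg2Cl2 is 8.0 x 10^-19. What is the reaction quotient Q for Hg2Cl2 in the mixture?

Total volume = 52.2 + 53.6 = 105.8 mL.
[Hg2^2+] = 7.9 x 10^-4 × (52.2/105.8) = 3.90 × 10^-4 M
[Cl^-] = 4.8 × 10^-4 × (53.6/105.8) = 2.43 x 10^-4 M
Hg2Cl2(s) ⇌ Hg2^2+(aq) + 2 Cl^-(aq), so Q = [Hg2^2+][Cl^-]^2
Q = (3.90 × 10^-4)(2.43 × 10^-4)^2 = 2.3 × 10^-11
Q > Ksp, so Hg2Cl2 will precipitate.

Q ≈ 2.3 × 10^-11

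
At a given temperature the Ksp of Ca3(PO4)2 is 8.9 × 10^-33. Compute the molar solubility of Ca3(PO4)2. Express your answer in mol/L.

Ca3(PO4)2(s) <=> 3 Ca^2+ + 2 PO4^3-
Ksp = [Ca^2+]^3[PO4^3-]^2
With molar solubility s: [Ca^2+] = 3s, [PO4^3-] = 2s.
Substituting: Ksp = (3s)^3(2s)^2 = 108s^5
Solving, s = (8.9 × 10^-33/108)^(1/5) = 1.5 × 10^-7 M

s = 1.5e-7 M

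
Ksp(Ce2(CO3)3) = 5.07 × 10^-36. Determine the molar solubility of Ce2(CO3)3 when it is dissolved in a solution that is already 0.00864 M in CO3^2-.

Ce2(CO3)3(s) ⇌ 2 Ce^3+(aq) + 3 CO3^2-(aq)
Ksp = [Ce^3+]^2[CO3^2-]^3
If s mol/L dissolves here, [Ce^3+] = 2s, [CO3^2-] = 0.00864 + 3s ≈ 0.00864 (Ksp is small, so little additional dissolves).
Ksp ≈ (2s)^2 × (0.00864)^3
s = 1.40 × 10^-15 M
Check: 3s = 4.2 x 10^-15 ≪ 0.00864, so the approximation is valid.

s ≈ 1.40e-15 M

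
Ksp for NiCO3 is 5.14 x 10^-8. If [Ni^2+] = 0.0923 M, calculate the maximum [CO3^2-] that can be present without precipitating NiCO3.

[CO3^2-] = 5.57 x 10^-7 M

NiCO3(s) ⇌ Ni^2+(aq) + CO3^2-(aq)
Ksp = [Ni^2+][CO3^2-]
Precipitation begins when Q = Ksp. With [Ni^2+] = 0.0923 M:
5.14 x 10^-8 = (0.0923) × [CO3^2-]
[CO3^2-] = (5.14 x 10^-8 / 9.23 × 10^-2) = 5.57 × 10^-7 M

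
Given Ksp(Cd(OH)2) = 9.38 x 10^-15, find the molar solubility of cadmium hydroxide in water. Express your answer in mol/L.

s ≈ 1.33 x 10^-5 M

Cd(OH)2(s) <=> Cd^2+ + 2 OH^-
Ksp = [Cd^2+][OH^-]^2
For each mole of Cd(OH)2 that dissolves: [Cd^2+] = s, [OH^-] = 2s.
Ksp = s(2s)^2 = 4s^3
s^3 = 9.38 x 10^-15 / 4, so s = 1.33 × 10^-5 M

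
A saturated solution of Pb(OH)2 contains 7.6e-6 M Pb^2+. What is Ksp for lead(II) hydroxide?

Pb(OH)2(s) ⇌ Pb^2+(aq) + 2 OH^-(aq)
Stoichiometry gives [OH^-] = (2/1)[Pb^2+] = 1.52 x 10^-5 M.
Ksp = [Pb^2+][OH^-]^2
Ksp = 7.6 × 10^-6 × (1.52 x 10^-5)^2 = 1.8 × 10^-15

Ksp ≈ 1.8 x 10^-15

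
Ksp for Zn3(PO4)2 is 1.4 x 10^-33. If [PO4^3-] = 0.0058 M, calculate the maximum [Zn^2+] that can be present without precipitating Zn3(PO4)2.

[Zn^2+] ≈ 3.5 × 10^-10 M

Zn3(PO4)2(s) ⇌ 3 Zn^2+ + 2 PO4^3-
Ksp = [Zn^2+]^3[PO4^3-]^2
Precipitation begins when Q = Ksp. With [PO4^3-] = 0.0058 M:
1.4 x 10^-33 = (0.0058)^2 × [Zn^2+]^3
[Zn^2+] = (1.4 x 10^-33 / 3.36 × 10^-5)^(1/3) = 3.5 × 10^-10 M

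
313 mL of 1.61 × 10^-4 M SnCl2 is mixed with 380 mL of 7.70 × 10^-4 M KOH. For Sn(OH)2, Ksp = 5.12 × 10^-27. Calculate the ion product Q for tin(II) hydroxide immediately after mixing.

Total volume = 313 + 380 = 693 mL.
[Sn^2+] = 1.61 × 10^-4 × (313/693) = 7.272 × 10^-5 M
[OH^-] = 7.70 × 10^-4 × (380/693) = 4.222 × 10^-4 M
Sn(OH)2(s) ⇌ Sn^2+(aq) + 2 OH^-(aq), so Q = [Sn^2+][OH^-]^2
Q = (7.272 × 10^-5)(4.222 x 10^-4)^2 = 1.30 × 10^-11
Q > Ksp, so Sn(OH)2 will precipitate.

Q = 1.30 × 10^-11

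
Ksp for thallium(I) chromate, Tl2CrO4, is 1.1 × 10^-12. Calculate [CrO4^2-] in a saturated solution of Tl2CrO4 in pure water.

Tl2CrO4(s) ⇌ 2 Tl^+(aq) + CrO4^2-(aq)
Ksp = [Tl^+]^2[CrO4^2-]
With molar solubility s: [Tl^+] = 2s, [CrO4^2-] = s.
Ksp = (2s)^2s = 4s^3
s^3 = 1.1 × 10^-12 / 4, so s = 6.50 × 10^-5 M
[CrO4^2-] = s = 6.5 × 10^-5 M

[CrO4^2-] ≈ 6.5 x 10^-5 M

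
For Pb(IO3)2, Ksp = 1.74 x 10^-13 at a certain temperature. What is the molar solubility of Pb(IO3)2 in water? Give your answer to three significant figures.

Pb(IO3)2(s) ⇌ Pb^2+ + 2 IO3^-
Ksp = [Pb^2+][IO3^-]^2
Let s = molar solubility. Then [Pb^2+] = s and [IO3^-] = 2s.
Substituting: Ksp = s(2s)^2 = 4s^3
s^3 = 1.74 x 10^-13 / 4, so s = 3.52 x 10^-5 M

s ≈ 3.52 × 10^-5 M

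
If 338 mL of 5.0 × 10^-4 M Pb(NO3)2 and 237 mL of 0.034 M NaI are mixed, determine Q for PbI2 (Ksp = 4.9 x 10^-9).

Q = 5.8e-8

Total volume = 338 + 237 = 575 mL.
[Pb^2+] = 5.0 × 10^-4 × (338/575) = 2.94 x 10^-4 M
[I^-] = 3.4 x 10^-2 × (237/575) = 1.40 x 10^-2 M
PbI2(s) ⇌ Pb^2+(aq) + 2 I^-(aq), so Q = [Pb^2+][I^-]^2
Q = (2.94 x 10^-4)(1.40 × 10^-2)^2 = 5.8 × 10^-8
Q > Ksp, so PbI2 will precipitate.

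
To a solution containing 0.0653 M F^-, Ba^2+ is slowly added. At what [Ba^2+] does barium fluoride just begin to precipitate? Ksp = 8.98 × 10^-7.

[Ba^2+] ≈ 2.11e-4 M

BaF2(s) ⇌ Ba^2+(aq) + 2 F^-(aq)
Ksp = [Ba^2+][F^-]^2
Precipitation begins when Q = Ksp. With [F^-] = 0.0653 M:
8.98 × 10^-7 = (0.0653)^2 × [Ba^2+]
[Ba^2+] = (8.98 × 10^-7 / 4.264 x 10^-3) = 2.11 × 10^-4 M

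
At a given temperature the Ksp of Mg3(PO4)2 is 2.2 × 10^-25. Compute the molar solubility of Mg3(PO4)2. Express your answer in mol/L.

Mg3(PO4)2(s) ⇌ 3 Mg^2+ + 2 PO4^3-
Ksp = [Mg^2+]^3[PO4^3-]^2
If s mol/L of Mg3(PO4)2 dissolves, [Mg^2+] = 3s and [PO4^3-] = 2s.
Ksp = (3s)^3(2s)^2 = 108s^5
Solving, s = (2.2 × 10^-25/108)^(1/5) = 4.6 × 10^-6 M

s ≈ 4.6 × 10^-6 M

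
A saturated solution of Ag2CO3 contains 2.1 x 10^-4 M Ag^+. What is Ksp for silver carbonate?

4.6 x 10^-12

Ag2CO3(s) ⇌ 2 Ag^+ + CO3^2-
Stoichiometry gives [CO3^2-] = (1/2)[Ag^+] = 1.05 x 10^-4 M.
Ksp = [Ag^+]^2[CO3^2-]
Ksp = (2.1 x 10^-4)^2 × 1.05 × 10^-4 = 4.6 × 10^-12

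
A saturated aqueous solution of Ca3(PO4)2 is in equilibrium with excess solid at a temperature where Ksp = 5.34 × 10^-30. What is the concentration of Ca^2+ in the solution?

Ca3(PO4)2(s) <=> 3 Ca^2+(aq) + 2 PO4^3-(aq)
Ksp = [Ca^2+]^3[PO4^3-]^2
With molar solubility s: [Ca^2+] = 3s, [PO4^3-] = 2s.
Substituting: Ksp = (3s)^3(2s)^2 = 108s^5
s^5 = 5.34 × 10^-30 / 108, so s = 5.481 x 10^-7 M
[Ca^2+] = 3s = 1.64 × 10^-6 M

[Ca^2+] = 1.64e-6 M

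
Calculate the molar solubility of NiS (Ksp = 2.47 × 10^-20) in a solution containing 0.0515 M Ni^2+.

NiS(s) ⇌ Ni^2+(aq) + S^2-(aq)
Ksp = [Ni^2+][S^2-]
If s mol/L dissolves here, [Ni^2+] = 0.0515 + s ≈ 0.0515, [S^2-] = s (common-ion effect: Ni^2+ is already 0.0515 M).
Ksp ≈ 0.0515 × s
s = 4.80 × 10^-19 M
Check: s = 4.8 x 10^-19 ≪ 0.0515, so the approximation is valid.

s ≈ 4.80 × 10^-19 M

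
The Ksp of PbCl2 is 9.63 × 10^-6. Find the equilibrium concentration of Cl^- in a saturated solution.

PbCl2(s) ⇌ Pb^2+(aq) + 2 Cl^-(aq)
Ksp = [Pb^2+][Cl^-]^2
Let s = molar solubility. Then [Pb^2+] = s and [Cl^-] = 2s.
Substituting: Ksp = s(2s)^2 = 4s^3
s^3 = 9.63 × 10^-6 / 4, so s = 1.340 × 10^-2 M
[Cl^-] = 2s = 2.68 x 10^-2 M

[Cl^-] = 2.68 × 10^-2 M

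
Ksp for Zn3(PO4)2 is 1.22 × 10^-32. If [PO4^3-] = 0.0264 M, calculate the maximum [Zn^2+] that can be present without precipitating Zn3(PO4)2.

2.60e-10 M

Zn3(PO4)2(s) ⇌ 3 Zn^2+ + 2 PO4^3-
Ksp = [Zn^2+]^3[PO4^3-]^2
Precipitation begins when Q = Ksp. With [PO4^3-] = 0.0264 M:
1.22 × 10^-32 = (0.0264)^2 × [Zn^2+]^3
[Zn^2+] = (1.22 × 10^-32 / 6.970 x 10^-4)^(1/3) = 2.60 x 10^-10 M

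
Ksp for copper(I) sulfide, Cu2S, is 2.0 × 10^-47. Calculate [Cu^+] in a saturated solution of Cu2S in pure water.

Cu2S(s) ⇌ 2 Cu^+ + S^2-
Ksp = [Cu^+]^2[S^2-]
With molar solubility s: [Cu^+] = 2s, [S^2-] = s.
So Ksp = (2s)^2 × s = 4s^3
s^3 = 2.0 × 10^-47 / 4, so s = 1.71 x 10^-16 M
[Cu^+] = 2s = 3.4 x 10^-16 M

[Cu^+] = 3.4e-16 M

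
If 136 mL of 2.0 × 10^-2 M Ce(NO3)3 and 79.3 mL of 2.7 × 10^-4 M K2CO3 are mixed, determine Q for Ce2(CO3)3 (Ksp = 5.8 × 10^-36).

Total volume = 136 + 79.3 = 215.3 mL.
[Ce^3+] = 2.0 × 10^-2 × (136/215.3) = 1.26 × 10^-2 M
[CO3^2-] = 2.7 × 10^-4 × (79.3/215.3) = 9.94 × 10^-5 M
Ce2(CO3)3(s) ⇌ 2 Ce^3+ + 3 CO3^2-, so Q = [Ce^3+]^2[CO3^2-]^3
Q = (1.26 × 10^-2)^2(9.94 × 10^-5)^3 = 1.6 x 10^-16
Q > Ksp, so Ce2(CO3)3 will precipitate.

Q ≈ 1.6 x 10^-16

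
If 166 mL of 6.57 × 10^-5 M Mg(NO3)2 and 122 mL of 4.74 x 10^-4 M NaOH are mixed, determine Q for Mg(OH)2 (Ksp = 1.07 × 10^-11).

Total volume = 166 + 122 = 288 mL.
[Mg^2+] = 6.57 x 10^-5 × (166/288) = 3.787 × 10^-5 M
[OH^-] = 4.74 × 10^-4 × (122/288) = 2.008 x 10^-4 M
Mg(OH)2(s) ⇌ Mg^2+ + 2 OH^-, so Q = [Mg^2+][OH^-]^2
Q = (3.787 x 10^-5)(2.008 x 10^-4)^2 = 1.53 × 10^-12
Q < Ksp, so no precipitate of Mg(OH)2 forms.

1.53 x 10^-12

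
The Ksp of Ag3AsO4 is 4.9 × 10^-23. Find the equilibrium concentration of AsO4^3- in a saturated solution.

[AsO4^3-] = 1.2 x 10^-6 M

Ag3AsO4(s) ⇌ 3 Ag^+ + AsO4^3-
Ksp = [Ag^+]^3[AsO4^3-]
For each mole of Ag3AsO4 that dissolves: [Ag^+] = 3s, [AsO4^3-] = s.
Substituting: Ksp = (3s)^3s = 27s^4
Solving, s = (4.9 × 10^-23/27)^(1/4) = 1.16 × 10^-6 M
[AsO4^3-] = s = 1.2 x 10^-6 M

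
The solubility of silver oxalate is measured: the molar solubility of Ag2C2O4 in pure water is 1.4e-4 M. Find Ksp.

Ksp ≈ 1.1e-11

Ag2C2O4(s) <=> 2 Ag^+(aq) + C2O4^2-(aq)
With molar solubility s: [Ag^+] = 2s, [C2O4^2-] = s.
Ksp = [Ag^+]^2[C2O4^2-]
So Ksp = (2s)^2 × s = 4s^3
With s = 1.4 × 10^-4: Ksp = 1.1 x 10^-11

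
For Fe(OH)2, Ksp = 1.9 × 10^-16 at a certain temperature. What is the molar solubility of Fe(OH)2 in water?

3.6e-6 M

Fe(OH)2(s) ⇌ Fe^2+(aq) + 2 OH^-(aq)
Ksp = [Fe^2+][OH^-]^2
If s mol/L of Fe(OH)2 dissolves, [Fe^2+] = s and [OH^-] = 2s.
Substituting: Ksp = s(2s)^2 = 4s^3
s^3 = 1.9 × 10^-16 / 4, so s = 3.6 x 10^-6 M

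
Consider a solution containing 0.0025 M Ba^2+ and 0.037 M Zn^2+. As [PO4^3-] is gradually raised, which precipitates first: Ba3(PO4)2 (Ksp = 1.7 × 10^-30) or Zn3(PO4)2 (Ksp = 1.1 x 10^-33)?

Precipitation of each salt starts when its ion product equals its Ksp.
For Ba3(PO4)2: 1.7 × 10^-30 = (0.0025)^3 × [PO4^3-]^2  ⇒  [PO4^3-] = 1.0 × 10^-11 M.
For Zn3(PO4)2: 1.1 x 10^-33 = (0.037)^3 × [PO4^3-]^2  ⇒  [PO4^3-] = 4.7 x 10^-15 M.
The salt with the lower threshold [PO4^3-] precipitates first: Zn3(PO4)2.

Zn3(PO4)2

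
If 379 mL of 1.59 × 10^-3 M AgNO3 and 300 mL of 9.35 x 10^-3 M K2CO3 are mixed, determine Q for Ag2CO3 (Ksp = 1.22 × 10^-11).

Total volume = 379 + 300 = 679 mL.
[Ag^+] = 1.59 × 10^-3 × (379/679) = 8.875 × 10^-4 M
[CO3^2-] = 9.35 × 10^-3 × (300/679) = 4.131 x 10^-3 M
Ag2CO3(s) ⇌ 2 Ag^+ + CO3^2-, so Q = [Ag^+]^2[CO3^2-]
Q = (8.875 x 10^-4)^2(4.131 × 10^-3) = 3.25 × 10^-9
Q > Ksp, so Ag2CO3 will precipitate.

3.25 × 10^-9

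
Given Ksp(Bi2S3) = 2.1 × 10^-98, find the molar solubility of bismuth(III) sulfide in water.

s ≈ 1.1 x 10^-20 M

Bi2S3(s) ⇌ 2 Bi^3+ + 3 S^2-
Ksp = [Bi^3+]^2[S^2-]^3
For each mole of Bi2S3 that dissolves: [Bi^3+] = 2s, [S^2-] = 3s.
So Ksp = (2s)^2 × (3s)^3 = 108s^5
Solving, s = (2.1 × 10^-98/108)^(1/5) = 1.1 × 10^-20 M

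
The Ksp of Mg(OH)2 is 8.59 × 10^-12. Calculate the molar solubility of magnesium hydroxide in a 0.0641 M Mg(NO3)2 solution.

Mg(OH)2(s) ⇌ Mg^2+(aq) + 2 OH^-(aq)
Ksp = [Mg^2+][OH^-]^2
Let s be the molar solubility in this solution. [Mg^2+] = 0.0641 + s ≈ 0.0641, [OH^-] = 2s (Ksp is small, so little additional dissolves).
Ksp ≈ 0.0641 × (2s)^2
s = 5.79 x 10^-6 M
Check: s = 5.8 x 10^-6 ≪ 0.0641, so the approximation is valid.

5.79e-6 M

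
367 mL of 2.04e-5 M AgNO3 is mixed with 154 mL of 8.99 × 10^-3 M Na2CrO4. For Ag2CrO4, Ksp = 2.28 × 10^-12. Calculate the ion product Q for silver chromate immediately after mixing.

Q ≈ 5.49 × 10^-13

Total volume = 367 + 154 = 521 mL.
[Ag^+] = 2.04 × 10^-5 × (367/521) = 1.437 × 10^-5 M
[CrO4^2-] = 8.99 × 10^-3 × (154/521) = 2.657 × 10^-3 M
Ag2CrO4(s) ⇌ 2 Ag^+(aq) + CrO4^2-(aq), so Q = [Ag^+]^2[CrO4^2-]
Q = (1.437 × 10^-5)^2(2.657 x 10^-3) = 5.49 × 10^-13
Q < Ksp, so no precipitate of Ag2CrO4 forms.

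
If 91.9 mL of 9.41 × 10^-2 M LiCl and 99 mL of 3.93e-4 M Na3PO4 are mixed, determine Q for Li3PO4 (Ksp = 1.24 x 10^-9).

Total volume = 91.9 + 99 = 190.9 mL.
[Li^+] = 9.41 × 10^-2 × (91.9/190.9) = 4.530 × 10^-2 M
[PO4^3-] = 3.93 x 10^-4 × (99/190.9) = 2.038 × 10^-4 M
Li3PO4(s) ⇌ 3 Li^+(aq) + PO4^3-(aq), so Q = [Li^+]^3[PO4^3-]
Q = (4.530 x 10^-2)^3(2.038 x 10^-4) = 1.89 × 10^-8
Q > Ksp, so Li3PO4 will precipitate.

1.89 x 10^-8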